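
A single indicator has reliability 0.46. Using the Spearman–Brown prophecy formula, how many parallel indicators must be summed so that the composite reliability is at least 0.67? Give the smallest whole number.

k ≥ ρ*(1−ρ₁)/(ρ₁(1−ρ*)) = 0.67·0.54 / (0.46·0.33) = 2.383.
Smallest integer k = 3.

3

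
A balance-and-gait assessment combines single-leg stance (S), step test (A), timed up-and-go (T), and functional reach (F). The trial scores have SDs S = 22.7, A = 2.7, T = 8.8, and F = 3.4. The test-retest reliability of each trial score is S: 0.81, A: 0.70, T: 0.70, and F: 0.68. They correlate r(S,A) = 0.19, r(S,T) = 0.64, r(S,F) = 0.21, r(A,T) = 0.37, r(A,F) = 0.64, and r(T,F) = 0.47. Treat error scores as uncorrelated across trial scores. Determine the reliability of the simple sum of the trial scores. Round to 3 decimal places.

0.870

Var(S+A+T+F) = 22.7² + 2.7² + 8.8² + 3.4² + 2·[22.7·2.7·0.19 + 22.7·8.8·0.64 + 22.7·3.4·0.21 + 2.7·8.8·0.37 + 2.7·3.4·0.64 + 8.8·3.4·0.47] = 611.58 + 368.856 = 980.436.
With uncorrelated errors the cross-covariances are all true-score covariance, so they carry over unchanged; only the diagonal terms shrink to ρᵢσᵢ².
True-score variance = [22.7²·0.81 + 2.7²·0.70 + 8.8²·0.70 + 3.4²·0.68] + 368.856 = 484.557 + 368.856 = 853.413.
Reliability = 853.413 / 980.436 = 0.870.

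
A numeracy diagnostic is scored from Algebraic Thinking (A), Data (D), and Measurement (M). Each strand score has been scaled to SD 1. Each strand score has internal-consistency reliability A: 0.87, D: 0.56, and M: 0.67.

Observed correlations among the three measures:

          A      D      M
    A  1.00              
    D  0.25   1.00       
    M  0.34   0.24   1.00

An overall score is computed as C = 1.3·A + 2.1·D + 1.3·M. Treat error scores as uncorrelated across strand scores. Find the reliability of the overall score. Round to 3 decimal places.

Var(C) = 1.3² + 2.1² + 1.3² + 2·[2.73·0.25 + 1.69·0.34 + 2.73·0.24] = 7.79 + 3.8246 = 11.6146.
With uncorrelated errors the cross-covariances are all true-score covariance, so they carry over unchanged; only the diagonal terms shrink to ρᵢσᵢ².
True-score variance = [1.3²·0.87 + 2.1²·0.56 + 1.3²·0.67] + 3.8246 = 5.0722 + 3.8246 = 8.8968.
Reliability = 8.8968 / 11.6146 = 0.766.

0.766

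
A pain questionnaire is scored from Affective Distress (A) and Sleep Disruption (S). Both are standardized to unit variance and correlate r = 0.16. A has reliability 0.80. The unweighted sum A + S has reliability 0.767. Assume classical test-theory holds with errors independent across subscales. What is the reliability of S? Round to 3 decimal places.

Var(A+S) = 2 + 2·0.16 = 2.320.
True-score variance = ρ_A + ρ_S + 2·0.16, so 0.767 = (0.80 + ρ_S + 0.32) / 2.320.
ρ_S = 0.767·2.320 − 0.80 − 0.32 = 0.659.

0.659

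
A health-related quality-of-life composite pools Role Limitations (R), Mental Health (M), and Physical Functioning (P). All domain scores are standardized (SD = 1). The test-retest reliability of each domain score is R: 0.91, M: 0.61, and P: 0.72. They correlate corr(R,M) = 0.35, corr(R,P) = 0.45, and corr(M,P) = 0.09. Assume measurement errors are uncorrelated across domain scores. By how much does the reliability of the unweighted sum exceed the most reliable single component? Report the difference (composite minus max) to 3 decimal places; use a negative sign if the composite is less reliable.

Var(sum) = 3 + 1.78 = 4.78; true-score variance = 2.24 + 1.78 = 4.02; composite reliability = 0.8410.
Max component reliability = 0.9100.
Difference = 0.8410 − 0.9100 = -0.069.

-0.069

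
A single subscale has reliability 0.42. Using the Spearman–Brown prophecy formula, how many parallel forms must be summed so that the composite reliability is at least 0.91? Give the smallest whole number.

k ≥ ρ*(1−ρ₁)/(ρ₁(1−ρ*)) = 0.91·0.58 / (0.42·0.09) = 13.963.
Smallest integer k = 14.

14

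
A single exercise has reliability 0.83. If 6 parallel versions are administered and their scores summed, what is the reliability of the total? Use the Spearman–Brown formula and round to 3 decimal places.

ρ_k = kρ / (1 + (k−1)ρ) = 6·0.83 / (1 + 5·0.83) = 4.980 / 5.150 = 0.967.

0.967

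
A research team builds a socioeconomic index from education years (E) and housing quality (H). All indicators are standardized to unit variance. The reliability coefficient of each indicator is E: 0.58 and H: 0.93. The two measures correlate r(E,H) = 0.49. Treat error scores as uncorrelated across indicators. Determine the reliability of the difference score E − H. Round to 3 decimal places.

Var(E−H) = 1 + 1 − 2·0.49 = 2 − 0.98 = 1.02.
With uncorrelated errors the cross-covariances are all true-score covariance, so they carry over unchanged; only the diagonal terms shrink to ρᵢσᵢ².
True-score variance = [0.58 + 0.93] − 0.98 = 1.51 − 0.98 = 0.53.
Reliability = 0.53 / 1.02 = 0.520.

0.520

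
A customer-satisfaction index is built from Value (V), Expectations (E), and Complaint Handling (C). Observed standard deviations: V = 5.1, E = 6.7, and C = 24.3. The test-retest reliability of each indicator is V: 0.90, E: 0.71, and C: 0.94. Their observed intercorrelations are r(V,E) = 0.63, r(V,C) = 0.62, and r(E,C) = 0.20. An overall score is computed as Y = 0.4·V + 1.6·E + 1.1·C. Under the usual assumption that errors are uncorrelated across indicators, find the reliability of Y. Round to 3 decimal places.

0.927

Var(Y) = 0.4²·5.1² + 1.6²·6.7² + 1.1²·24.3² + 2·[0.64·5.1·6.7·0.63 + 0.44·5.1·24.3·0.62 + 1.76·6.7·24.3·0.20] = 833.573 + 209.789 = 1043.36.
Under uncorrelated errors the observed covariances equal the true-score covariances, so only the own-variance terms attenuate.
True-score variance = [0.4²·5.1²·0.90 + 1.6²·6.7²·0.71 + 1.1²·24.3²·0.94] + 209.789 = 756.961 + 209.789 = 966.75.
Reliability = 966.75 / 1043.36 = 0.927.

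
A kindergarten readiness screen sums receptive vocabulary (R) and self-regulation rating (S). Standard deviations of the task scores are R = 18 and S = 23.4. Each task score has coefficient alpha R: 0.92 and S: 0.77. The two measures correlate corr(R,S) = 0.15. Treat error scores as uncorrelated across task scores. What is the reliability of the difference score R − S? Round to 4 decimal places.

0.7962

Var(R−S) = 18² + 23.4² − 2·18·23.4·0.15 = 871.56 − 126.36 = 745.2.
With uncorrelated errors the cross-covariances are all true-score covariance, so they carry over unchanged; only the diagonal terms shrink to ρᵢσᵢ².
True-score variance = [18²·0.92 + 23.4²·0.77] − 126.36 = 719.701 − 126.36 = 593.341.
Reliability = 593.341 / 745.2 = 0.7962.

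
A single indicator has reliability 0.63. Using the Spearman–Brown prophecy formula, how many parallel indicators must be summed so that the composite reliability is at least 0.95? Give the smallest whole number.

k ≥ ρ*(1−ρ₁)/(ρ₁(1−ρ*)) = 0.95·0.37 / (0.63·0.05) = 11.159.
Smallest integer k = 12.

12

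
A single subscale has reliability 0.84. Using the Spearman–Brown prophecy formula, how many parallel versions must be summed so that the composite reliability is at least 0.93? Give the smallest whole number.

k ≥ ρ*(1−ρ₁)/(ρ₁(1−ρ*)) = 0.93·0.16 / (0.84·0.07) = 2.531.
Smallest integer k = 3.

3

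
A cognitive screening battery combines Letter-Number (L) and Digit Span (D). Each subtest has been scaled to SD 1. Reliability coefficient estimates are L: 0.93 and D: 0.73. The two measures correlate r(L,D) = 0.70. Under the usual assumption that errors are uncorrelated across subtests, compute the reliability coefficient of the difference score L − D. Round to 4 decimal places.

Var(L−D) = 1 + 1 − 2·0.70 = 2 − 1.4 = 0.6.
Because errors are independent across components, Cov(Tᵢ,Tⱼ) = Cov(Xᵢ,Xⱼ); the off-diagonal part of the true-score variance is the same as above.
True-score variance = [0.93 + 0.73] − 1.4 = 1.66 − 1.4 = 0.26.
Reliability = 0.26 / 0.6 = 0.4333.

0.4333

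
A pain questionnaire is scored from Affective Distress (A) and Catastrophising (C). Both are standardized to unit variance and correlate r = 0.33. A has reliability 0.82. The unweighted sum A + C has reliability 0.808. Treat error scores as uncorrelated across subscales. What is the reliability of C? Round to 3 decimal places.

Var(A+C) = 2 + 2·0.33 = 2.660.
True-score variance = ρ_A + ρ_C + 2·0.33, so 0.808 = (0.82 + ρ_C + 0.66) / 2.660.
ρ_C = 0.808·2.660 − 0.82 − 0.66 = 0.669.

0.669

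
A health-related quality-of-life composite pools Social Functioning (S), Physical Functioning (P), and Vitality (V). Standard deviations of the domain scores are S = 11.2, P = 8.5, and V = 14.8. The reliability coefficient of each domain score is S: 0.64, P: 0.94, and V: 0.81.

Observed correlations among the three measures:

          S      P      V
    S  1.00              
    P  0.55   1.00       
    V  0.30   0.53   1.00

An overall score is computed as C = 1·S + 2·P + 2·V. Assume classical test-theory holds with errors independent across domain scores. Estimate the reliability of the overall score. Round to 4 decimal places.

Var(C) = 11.2² + 2²·8.5² + 2²·14.8² + 2·[2·11.2·8.5·0.55 + 2·11.2·14.8·0.30 + 4·8.5·14.8·0.53] = 1290.6 + 941.744 = 2232.34.
Under uncorrelated errors the observed covariances equal the true-score covariances, so only the own-variance terms attenuate.
True-score variance = [11.2²·0.64 + 2²·8.5²·0.94 + 2²·14.8²·0.81] + 941.744 = 1061.63 + 941.744 = 2003.38.
Reliability = 2003.38 / 2232.34 = 0.8974.

0.8974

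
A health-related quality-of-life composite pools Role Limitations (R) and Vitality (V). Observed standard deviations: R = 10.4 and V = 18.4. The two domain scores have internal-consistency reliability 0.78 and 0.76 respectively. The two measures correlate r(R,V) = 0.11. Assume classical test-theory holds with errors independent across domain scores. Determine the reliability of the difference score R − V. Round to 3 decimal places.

Var(R−V) = 10.4² + 18.4² − 2·10.4·18.4·0.11 = 446.72 − 42.0992 = 404.621.
With uncorrelated errors the cross-covariances are all true-score covariance, so they carry over unchanged; only the diagonal terms shrink to ρᵢσᵢ².
True-score variance = [10.4²·0.78 + 18.4²·0.76] − 42.0992 = 341.67 − 42.0992 = 299.571.
Reliability = 299.571 / 404.621 = 0.740.

0.740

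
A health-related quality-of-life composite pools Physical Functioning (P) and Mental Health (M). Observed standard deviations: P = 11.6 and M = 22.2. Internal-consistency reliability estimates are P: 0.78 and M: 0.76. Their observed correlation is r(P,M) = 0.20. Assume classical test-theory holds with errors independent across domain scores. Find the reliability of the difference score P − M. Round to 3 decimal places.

Var(P−M) = 11.6² + 22.2² − 2·11.6·22.2·0.20 = 627.4 − 103.008 = 524.392.
Because errors are independent across components, Cov(Tᵢ,Tⱼ) = Cov(Xᵢ,Xⱼ); the off-diagonal part of the true-score variance is the same as above.
True-score variance = [11.6²·0.78 + 22.2²·0.76] − 103.008 = 479.515 − 103.008 = 376.507.
Reliability = 376.507 / 524.392 = 0.718.

0.718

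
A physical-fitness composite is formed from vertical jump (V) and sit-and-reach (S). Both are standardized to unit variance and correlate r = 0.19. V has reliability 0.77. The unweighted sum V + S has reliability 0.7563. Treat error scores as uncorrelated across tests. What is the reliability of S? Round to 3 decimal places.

0.650

Var(V+S) = 2 + 2·0.19 = 2.380.
True-score variance = ρ_V + ρ_S + 2·0.19, so 0.7563 = (0.77 + ρ_S + 0.38) / 2.380.
ρ_S = 0.7563·2.380 − 0.77 − 0.38 = 0.650.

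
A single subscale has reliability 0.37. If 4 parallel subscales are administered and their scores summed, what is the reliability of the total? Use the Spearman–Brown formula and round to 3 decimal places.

ρ_k = kρ / (1 + (k−1)ρ) = 4·0.37 / (1 + 3·0.37) = 1.480 / 2.110 = 0.701.

0.701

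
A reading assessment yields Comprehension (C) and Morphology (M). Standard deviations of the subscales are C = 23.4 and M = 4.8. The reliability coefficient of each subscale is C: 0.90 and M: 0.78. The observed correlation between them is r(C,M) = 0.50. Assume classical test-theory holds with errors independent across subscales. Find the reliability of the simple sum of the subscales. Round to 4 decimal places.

Var(C+M) = 23.4² + 4.8² + 2·[23.4·4.8·0.50] = 570.6 + 112.32 = 682.92.
Because errors are independent across components, Cov(Tᵢ,Tⱼ) = Cov(Xᵢ,Xⱼ); the off-diagonal part of the true-score variance is the same as above.
True-score variance = [23.4²·0.90 + 4.8²·0.78] + 112.32 = 510.775 + 112.32 = 623.095.
Reliability = 623.095 / 682.92 = 0.9124.

0.9124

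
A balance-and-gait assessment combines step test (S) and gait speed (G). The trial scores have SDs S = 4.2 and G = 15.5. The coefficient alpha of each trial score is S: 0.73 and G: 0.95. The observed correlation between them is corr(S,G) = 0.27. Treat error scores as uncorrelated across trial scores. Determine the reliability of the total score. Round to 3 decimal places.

0.943

Var(S+G) = 4.2² + 15.5² + 2·[4.2·15.5·0.27] = 257.89 + 35.154 = 293.044.
Because errors are independent across components, Cov(Tᵢ,Tⱼ) = Cov(Xᵢ,Xⱼ); the off-diagonal part of the true-score variance is the same as above.
True-score variance = [4.2²·0.73 + 15.5²·0.95] + 35.154 = 241.115 + 35.154 = 276.269.
Reliability = 276.269 / 293.044 = 0.943.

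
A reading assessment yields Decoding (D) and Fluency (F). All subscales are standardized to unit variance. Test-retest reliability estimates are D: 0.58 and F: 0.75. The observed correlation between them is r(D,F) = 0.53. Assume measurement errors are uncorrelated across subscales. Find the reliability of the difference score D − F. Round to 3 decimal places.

0.287

Var(D−F) = 1 + 1 − 2·0.53 = 2 − 1.06 = 0.94.
With uncorrelated errors the cross-covariances are all true-score covariance, so they carry over unchanged; only the diagonal terms shrink to ρᵢσᵢ².
True-score variance = [0.58 + 0.75] − 1.06 = 1.33 − 1.06 = 0.27.
Reliability = 0.27 / 0.94 = 0.287.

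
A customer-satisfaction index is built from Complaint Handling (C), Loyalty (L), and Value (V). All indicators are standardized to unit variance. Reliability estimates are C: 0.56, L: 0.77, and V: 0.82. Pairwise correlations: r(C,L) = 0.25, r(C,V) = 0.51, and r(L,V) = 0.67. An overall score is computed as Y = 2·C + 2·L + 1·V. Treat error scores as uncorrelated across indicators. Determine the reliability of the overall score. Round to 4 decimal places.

Var(Y) = 2² + 2² + 1 + 2·[4·0.25 + 2·0.51 + 2·0.67] = 9 + 6.72 = 15.72.
With uncorrelated errors the cross-covariances are all true-score covariance, so they carry over unchanged; only the diagonal terms shrink to ρᵢσᵢ².
True-score variance = [2²·0.56 + 2²·0.77 + 0.82] + 6.72 = 6.14 + 6.72 = 12.86.
Reliability = 12.86 / 15.72 = 0.8181.

0.8181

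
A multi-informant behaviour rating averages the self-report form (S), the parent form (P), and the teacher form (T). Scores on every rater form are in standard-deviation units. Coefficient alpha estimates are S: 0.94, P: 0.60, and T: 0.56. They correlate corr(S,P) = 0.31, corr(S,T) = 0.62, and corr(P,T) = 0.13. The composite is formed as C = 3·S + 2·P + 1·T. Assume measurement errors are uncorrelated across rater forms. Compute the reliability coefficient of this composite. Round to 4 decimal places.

0.8825

Var(C) = 3² + 2² + 1 + 2·[6·0.31 + 3·0.62 + 2·0.13] = 14 + 7.96 = 21.96.
Under uncorrelated errors the observed covariances equal the true-score covariances, so only the own-variance terms attenuate.
True-score variance = [3²·0.94 + 2²·0.60 + 0.56] + 7.96 = 11.42 + 7.96 = 19.38.
Reliability = 19.38 / 21.96 = 0.8825.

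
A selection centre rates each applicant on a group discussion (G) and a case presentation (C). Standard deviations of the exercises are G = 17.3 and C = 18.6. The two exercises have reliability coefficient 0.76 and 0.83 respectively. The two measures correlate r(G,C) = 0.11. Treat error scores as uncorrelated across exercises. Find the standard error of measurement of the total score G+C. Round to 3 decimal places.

Var(total) = 645.25 + 70.7916 = 716.042.
True-score variance = 514.607 + 70.7916 = 585.399, so reliability = 0.8175.
Error variance = 716.042 − 585.399 = 130.643; SEM = √130.643 = 11.430.

11.430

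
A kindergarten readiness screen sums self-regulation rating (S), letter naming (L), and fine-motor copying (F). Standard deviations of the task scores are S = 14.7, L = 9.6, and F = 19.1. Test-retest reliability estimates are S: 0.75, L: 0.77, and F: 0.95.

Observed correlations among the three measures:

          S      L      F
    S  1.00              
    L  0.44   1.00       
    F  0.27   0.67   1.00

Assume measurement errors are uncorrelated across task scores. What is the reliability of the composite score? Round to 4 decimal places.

0.9218

Var(S+L+F) = 14.7² + 9.6² + 19.1² + 2·[14.7·9.6·0.44 + 14.7·19.1·0.27 + 9.6·19.1·0.67] = 673.06 + 521.504 = 1194.56.
With uncorrelated errors the cross-covariances are all true-score covariance, so they carry over unchanged; only the diagonal terms shrink to ρᵢσᵢ².
True-score variance = [14.7²·0.75 + 9.6²·0.77 + 19.1²·0.95] + 521.504 = 579.6 + 521.504 = 1101.1.
Reliability = 1101.1 / 1194.56 = 0.9218.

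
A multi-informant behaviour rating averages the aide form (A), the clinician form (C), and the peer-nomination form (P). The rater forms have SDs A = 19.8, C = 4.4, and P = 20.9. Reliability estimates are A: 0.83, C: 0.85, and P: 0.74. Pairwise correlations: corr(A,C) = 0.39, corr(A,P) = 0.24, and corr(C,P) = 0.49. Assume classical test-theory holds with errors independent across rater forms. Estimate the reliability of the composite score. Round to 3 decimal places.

Var(A+C+P) = 19.8² + 4.4² + 20.9² + 2·[19.8·4.4·0.39 + 19.8·20.9·0.24 + 4.4·20.9·0.49] = 848.21 + 356.708 = 1204.92.
Because errors are independent across components, Cov(Tᵢ,Tⱼ) = Cov(Xᵢ,Xⱼ); the off-diagonal part of the true-score variance is the same as above.
True-score variance = [19.8²·0.83 + 4.4²·0.85 + 20.9²·0.74] + 356.708 = 665.089 + 356.708 = 1021.8.
Reliability = 1021.8 / 1204.92 = 0.848.

0.848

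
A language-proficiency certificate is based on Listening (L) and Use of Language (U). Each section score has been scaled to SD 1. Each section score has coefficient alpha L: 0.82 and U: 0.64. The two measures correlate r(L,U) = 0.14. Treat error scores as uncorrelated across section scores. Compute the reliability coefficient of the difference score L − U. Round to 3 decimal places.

0.686

Var(L−U) = 1 + 1 − 2·0.14 = 2 − 0.28 = 1.72.
Because errors are independent across components, Cov(Tᵢ,Tⱼ) = Cov(Xᵢ,Xⱼ); the off-diagonal part of the true-score variance is the same as above.
True-score variance = [0.82 + 0.64] − 0.28 = 1.46 − 0.28 = 1.18.
Reliability = 1.18 / 1.72 = 0.686.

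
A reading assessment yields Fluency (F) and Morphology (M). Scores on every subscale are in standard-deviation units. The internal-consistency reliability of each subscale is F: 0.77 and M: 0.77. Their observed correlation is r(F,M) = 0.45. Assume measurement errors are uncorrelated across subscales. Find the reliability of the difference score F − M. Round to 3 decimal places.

0.582

Var(F−M) = 1 + 1 − 2·0.45 = 2 − 0.9 = 1.1.
Under uncorrelated errors the observed covariances equal the true-score covariances, so only the own-variance terms attenuate.
True-score variance = [0.77 + 0.77] − 0.9 = 1.54 − 0.9 = 0.64.
Reliability = 0.64 / 1.1 = 0.582.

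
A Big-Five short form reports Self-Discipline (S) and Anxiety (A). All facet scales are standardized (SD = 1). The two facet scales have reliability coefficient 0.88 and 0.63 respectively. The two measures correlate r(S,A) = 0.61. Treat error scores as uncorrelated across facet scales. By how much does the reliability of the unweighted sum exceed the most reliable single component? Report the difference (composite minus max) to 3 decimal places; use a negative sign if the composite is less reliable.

-0.032

Var(sum) = 2 + 1.22 = 3.22; true-score variance = 1.51 + 1.22 = 2.73; composite reliability = 0.8478.
Max component reliability = 0.8800.
Difference = 0.8478 − 0.8800 = -0.032.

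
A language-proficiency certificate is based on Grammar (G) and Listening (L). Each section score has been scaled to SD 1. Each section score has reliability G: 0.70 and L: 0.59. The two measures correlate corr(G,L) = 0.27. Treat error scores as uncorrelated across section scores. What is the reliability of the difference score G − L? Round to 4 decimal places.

Var(G−L) = 1 + 1 − 2·0.27 = 2 − 0.54 = 1.46.
With uncorrelated errors the cross-covariances are all true-score covariance, so they carry over unchanged; only the diagonal terms shrink to ρᵢσᵢ².
True-score variance = [0.70 + 0.59] − 0.54 = 1.29 − 0.54 = 0.75.
Reliability = 0.75 / 1.46 = 0.5137.

0.5137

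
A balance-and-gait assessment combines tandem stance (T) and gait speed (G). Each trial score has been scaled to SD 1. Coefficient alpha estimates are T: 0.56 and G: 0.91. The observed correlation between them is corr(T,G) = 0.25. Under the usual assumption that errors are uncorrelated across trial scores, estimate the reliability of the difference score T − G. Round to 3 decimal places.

Var(T−G) = 1 + 1 − 2·0.25 = 2 − 0.5 = 1.5.
Because errors are independent across components, Cov(Tᵢ,Tⱼ) = Cov(Xᵢ,Xⱼ); the off-diagonal part of the true-score variance is the same as above.
True-score variance = [0.56 + 0.91] − 0.5 = 1.47 − 0.5 = 0.97.
Reliability = 0.97 / 1.5 = 0.647.

0.647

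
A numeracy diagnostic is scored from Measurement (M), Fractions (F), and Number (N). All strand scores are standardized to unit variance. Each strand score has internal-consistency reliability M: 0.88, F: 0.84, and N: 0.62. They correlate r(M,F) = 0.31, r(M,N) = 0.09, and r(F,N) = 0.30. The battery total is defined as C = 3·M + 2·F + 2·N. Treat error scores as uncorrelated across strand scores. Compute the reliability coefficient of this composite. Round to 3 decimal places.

Var(C) = 3² + 2² + 2² + 2·[6·0.31 + 6·0.09 + 4·0.30] = 17 + 7.2 = 24.2.
With uncorrelated errors the cross-covariances are all true-score covariance, so they carry over unchanged; only the diagonal terms shrink to ρᵢσᵢ².
True-score variance = [3²·0.88 + 2²·0.84 + 2²·0.62] + 7.2 = 13.76 + 7.2 = 20.96.
Reliability = 20.96 / 24.2 = 0.866.

0.866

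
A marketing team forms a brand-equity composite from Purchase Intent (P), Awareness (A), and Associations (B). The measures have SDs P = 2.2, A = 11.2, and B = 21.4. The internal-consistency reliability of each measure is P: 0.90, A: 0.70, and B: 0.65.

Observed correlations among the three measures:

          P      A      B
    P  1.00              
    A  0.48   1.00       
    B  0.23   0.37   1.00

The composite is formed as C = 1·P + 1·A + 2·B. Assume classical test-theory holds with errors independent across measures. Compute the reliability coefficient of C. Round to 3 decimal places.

Var(C) = 2.2² + 11.2² + 2²·21.4² + 2·[2.2·11.2·0.48 + 2·2.2·21.4·0.23 + 2·11.2·21.4·0.37] = 1962.12 + 421.694 = 2383.81.
With uncorrelated errors the cross-covariances are all true-score covariance, so they carry over unchanged; only the diagonal terms shrink to ρᵢσᵢ².
True-score variance = [2.2²·0.90 + 11.2²·0.70 + 2²·21.4²·0.65] + 421.694 = 1282.86 + 421.694 = 1704.55.
Reliability = 1704.55 / 2383.81 = 0.715.

0.715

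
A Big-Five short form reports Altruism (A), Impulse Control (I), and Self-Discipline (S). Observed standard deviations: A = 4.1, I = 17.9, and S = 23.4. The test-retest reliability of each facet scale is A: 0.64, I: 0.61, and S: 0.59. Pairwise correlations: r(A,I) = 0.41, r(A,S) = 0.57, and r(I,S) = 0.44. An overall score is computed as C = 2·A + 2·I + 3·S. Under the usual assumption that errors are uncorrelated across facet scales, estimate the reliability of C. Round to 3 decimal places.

Var(C) = 2²·4.1² + 2²·17.9² + 3²·23.4² + 2·[4·4.1·17.9·0.41 + 6·4.1·23.4·0.57 + 6·17.9·23.4·0.44] = 6276.92 + 3108.53 = 9385.45.
Under uncorrelated errors the observed covariances equal the true-score covariances, so only the own-variance terms attenuate.
True-score variance = [2²·4.1²·0.64 + 2²·17.9²·0.61 + 3²·23.4²·0.59] + 3108.53 = 3732.38 + 3108.53 = 6840.91.
Reliability = 6840.91 / 9385.45 = 0.729.

0.729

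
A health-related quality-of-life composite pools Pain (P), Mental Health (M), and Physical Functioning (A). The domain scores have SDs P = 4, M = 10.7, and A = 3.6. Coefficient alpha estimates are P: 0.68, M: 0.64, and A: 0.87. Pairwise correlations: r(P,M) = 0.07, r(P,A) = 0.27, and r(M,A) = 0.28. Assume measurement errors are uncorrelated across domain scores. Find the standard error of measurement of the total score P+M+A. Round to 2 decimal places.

6.93

Var(total) = 143.45 + 35.3392 = 178.789.
True-score variance = 95.4288 + 35.3392 = 130.768, so reliability = 0.7314.
Error variance = 178.789 − 130.768 = 48.0212; SEM = √48.0212 = 6.93.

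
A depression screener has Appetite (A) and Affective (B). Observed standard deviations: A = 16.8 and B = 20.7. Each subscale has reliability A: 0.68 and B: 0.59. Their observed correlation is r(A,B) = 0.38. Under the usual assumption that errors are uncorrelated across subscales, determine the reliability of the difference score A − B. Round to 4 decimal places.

Var(A−B) = 16.8² + 20.7² − 2·16.8·20.7·0.38 = 710.73 − 264.298 = 446.432.
With uncorrelated errors the cross-covariances are all true-score covariance, so they carry over unchanged; only the diagonal terms shrink to ρᵢσᵢ².
True-score variance = [16.8²·0.68 + 20.7²·0.59] − 264.298 = 444.732 − 264.298 = 180.435.
Reliability = 180.435 / 446.432 = 0.4042.

0.4042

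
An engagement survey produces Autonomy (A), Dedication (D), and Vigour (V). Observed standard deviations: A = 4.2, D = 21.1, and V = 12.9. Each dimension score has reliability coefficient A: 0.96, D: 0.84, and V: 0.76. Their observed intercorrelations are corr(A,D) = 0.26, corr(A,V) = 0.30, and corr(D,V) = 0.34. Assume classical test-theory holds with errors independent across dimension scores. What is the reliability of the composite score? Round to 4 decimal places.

0.8747

Var(A+D+V) = 4.2² + 21.1² + 12.9² + 2·[4.2·21.1·0.26 + 4.2·12.9·0.30 + 21.1·12.9·0.34] = 629.26 + 263.68 = 892.94.
Because errors are independent across components, Cov(Tᵢ,Tⱼ) = Cov(Xᵢ,Xⱼ); the off-diagonal part of the true-score variance is the same as above.
True-score variance = [4.2²·0.96 + 21.1²·0.84 + 12.9²·0.76] + 263.68 = 517.382 + 263.68 = 781.062.
Reliability = 781.062 / 892.94 = 0.8747.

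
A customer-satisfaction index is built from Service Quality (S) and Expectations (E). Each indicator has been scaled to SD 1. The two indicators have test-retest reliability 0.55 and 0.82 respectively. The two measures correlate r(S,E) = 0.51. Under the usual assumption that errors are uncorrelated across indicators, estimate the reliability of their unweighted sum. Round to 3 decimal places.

Var(S+E) = 2 + 2·[0.51] = 2 + 1.02 = 3.02.
Under uncorrelated errors the observed covariances equal the true-score covariances, so only the own-variance terms attenuate.
True-score variance = [0.55 + 0.82] + 1.02 = 1.37 + 1.02 = 2.39.
Reliability = 2.39 / 3.02 = 0.791.

0.791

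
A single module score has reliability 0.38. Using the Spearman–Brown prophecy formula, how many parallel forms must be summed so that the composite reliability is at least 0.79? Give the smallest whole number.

k ≥ ρ*(1−ρ₁)/(ρ₁(1−ρ*)) = 0.79·0.62 / (0.38·0.21) = 6.138.
Smallest integer k = 7.

7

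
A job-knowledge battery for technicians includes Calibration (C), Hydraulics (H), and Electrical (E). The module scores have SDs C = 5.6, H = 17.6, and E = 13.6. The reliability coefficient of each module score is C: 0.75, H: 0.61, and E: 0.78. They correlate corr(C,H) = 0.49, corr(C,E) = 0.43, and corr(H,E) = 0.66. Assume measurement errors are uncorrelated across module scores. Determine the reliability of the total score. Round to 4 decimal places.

0.8314

Var(C+H+E) = 5.6² + 17.6² + 13.6² + 2·[5.6·17.6·0.49 + 5.6·13.6·0.43 + 17.6·13.6·0.66] = 526.08 + 478.042 = 1004.12.
Because errors are independent across components, Cov(Tᵢ,Tⱼ) = Cov(Xᵢ,Xⱼ); the off-diagonal part of the true-score variance is the same as above.
True-score variance = [5.6²·0.75 + 17.6²·0.61 + 13.6²·0.78] + 478.042 = 356.742 + 478.042 = 834.784.
Reliability = 834.784 / 1004.12 = 0.8314.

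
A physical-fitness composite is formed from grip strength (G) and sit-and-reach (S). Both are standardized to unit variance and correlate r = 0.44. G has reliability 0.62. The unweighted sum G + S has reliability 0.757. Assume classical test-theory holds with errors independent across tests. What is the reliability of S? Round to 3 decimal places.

0.680

Var(G+S) = 2 + 2·0.44 = 2.880.
True-score variance = ρ_G + ρ_S + 2·0.44, so 0.757 = (0.62 + ρ_S + 0.88) / 2.880.
ρ_S = 0.757·2.880 − 0.62 − 0.88 = 0.680.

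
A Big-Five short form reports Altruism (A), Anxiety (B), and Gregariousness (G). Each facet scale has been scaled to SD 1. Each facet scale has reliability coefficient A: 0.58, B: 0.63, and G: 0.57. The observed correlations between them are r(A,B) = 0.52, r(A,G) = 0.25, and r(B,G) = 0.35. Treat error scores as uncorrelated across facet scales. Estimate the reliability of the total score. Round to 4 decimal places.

Var(A+B+G) = 3 + 2·[0.52 + 0.25 + 0.35] = 3 + 2.24 = 5.24.
Because errors are independent across components, Cov(Tᵢ,Tⱼ) = Cov(Xᵢ,Xⱼ); the off-diagonal part of the true-score variance is the same as above.
True-score variance = [0.58 + 0.63 + 0.57] + 2.24 = 1.78 + 2.24 = 4.02.
Reliability = 4.02 / 5.24 = 0.7672.

0.7672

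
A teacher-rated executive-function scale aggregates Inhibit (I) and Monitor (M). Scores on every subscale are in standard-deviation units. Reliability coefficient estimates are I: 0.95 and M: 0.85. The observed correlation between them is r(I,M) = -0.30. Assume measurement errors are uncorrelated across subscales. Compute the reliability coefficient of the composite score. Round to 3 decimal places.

0.857

Var(I+M) = 2 + 2·[(-0.30)] = 2 − 0.6 = 1.4.
Under uncorrelated errors the observed covariances equal the true-score covariances, so only the own-variance terms attenuate.
True-score variance = [0.95 + 0.85] − 0.6 = 1.8 − 0.6 = 1.2.
Reliability = 1.2 / 1.4 = 0.857.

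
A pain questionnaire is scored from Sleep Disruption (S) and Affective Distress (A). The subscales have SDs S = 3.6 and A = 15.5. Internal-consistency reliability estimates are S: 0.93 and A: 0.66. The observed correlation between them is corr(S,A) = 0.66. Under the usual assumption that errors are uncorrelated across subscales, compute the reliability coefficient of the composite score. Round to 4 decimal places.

0.7473

Var(S+A) = 3.6² + 15.5² + 2·[3.6·15.5·0.66] = 253.21 + 73.656 = 326.866.
Because errors are independent across components, Cov(Tᵢ,Tⱼ) = Cov(Xᵢ,Xⱼ); the off-diagonal part of the true-score variance is the same as above.
True-score variance = [3.6²·0.93 + 15.5²·0.66] + 73.656 = 170.618 + 73.656 = 244.274.
Reliability = 244.274 / 326.866 = 0.7473.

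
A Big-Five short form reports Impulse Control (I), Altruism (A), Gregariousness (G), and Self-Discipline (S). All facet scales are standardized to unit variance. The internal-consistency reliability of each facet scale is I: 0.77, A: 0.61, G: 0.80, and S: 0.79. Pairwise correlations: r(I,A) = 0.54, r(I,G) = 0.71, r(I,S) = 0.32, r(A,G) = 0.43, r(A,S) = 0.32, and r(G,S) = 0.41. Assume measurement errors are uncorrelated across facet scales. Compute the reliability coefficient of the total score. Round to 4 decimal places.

0.8911

Var(I+A+G+S) = 4 + 2·[0.54 + 0.71 + 0.32 + 0.43 + 0.32 + 0.41] = 4 + 5.46 = 9.46.
Because errors are independent across components, Cov(Tᵢ,Tⱼ) = Cov(Xᵢ,Xⱼ); the off-diagonal part of the true-score variance is the same as above.
True-score variance = [0.77 + 0.61 + 0.80 + 0.79] + 5.46 = 2.97 + 5.46 = 8.43.
Reliability = 8.43 / 9.46 = 0.8911.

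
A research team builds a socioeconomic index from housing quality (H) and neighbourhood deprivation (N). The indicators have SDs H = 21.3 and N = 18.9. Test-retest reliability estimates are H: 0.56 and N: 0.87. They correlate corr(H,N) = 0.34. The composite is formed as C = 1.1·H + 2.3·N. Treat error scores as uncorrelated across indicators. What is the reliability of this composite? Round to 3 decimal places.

0.844

Var(C) = 1.1²·21.3² + 2.3²·18.9² + 2·[2.53·21.3·18.9·0.34] = 2438.61 + 692.581 = 3131.19.
With uncorrelated errors the cross-covariances are all true-score covariance, so they carry over unchanged; only the diagonal terms shrink to ρᵢσᵢ².
True-score variance = [1.1²·21.3²·0.56 + 2.3²·18.9²·0.87] + 692.581 = 1951.41 + 692.581 = 2643.99.
Reliability = 2643.99 / 3131.19 = 0.844.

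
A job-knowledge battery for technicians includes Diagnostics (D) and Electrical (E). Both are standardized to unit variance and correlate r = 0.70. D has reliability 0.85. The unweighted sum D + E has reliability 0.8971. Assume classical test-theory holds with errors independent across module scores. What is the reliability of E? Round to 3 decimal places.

Var(D+E) = 2 + 2·0.70 = 3.400.
True-score variance = ρ_D + ρ_E + 2·0.70, so 0.8971 = (0.85 + ρ_E + 1.40) / 3.400.
ρ_E = 0.8971·3.400 − 0.85 − 1.40 = 0.800.

0.800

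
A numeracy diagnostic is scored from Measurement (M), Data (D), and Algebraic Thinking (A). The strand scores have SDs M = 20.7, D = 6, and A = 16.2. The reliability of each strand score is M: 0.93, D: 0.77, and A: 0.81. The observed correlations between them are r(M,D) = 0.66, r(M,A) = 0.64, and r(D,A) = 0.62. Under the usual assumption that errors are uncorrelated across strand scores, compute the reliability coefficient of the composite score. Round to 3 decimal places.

Var(M+D+A) = 20.7² + 6² + 16.2² + 2·[20.7·6·0.66 + 20.7·16.2·0.64 + 6·16.2·0.62] = 726.93 + 713.707 = 1440.64.
With uncorrelated errors the cross-covariances are all true-score covariance, so they carry over unchanged; only the diagonal terms shrink to ρᵢσᵢ².
True-score variance = [20.7²·0.93 + 6²·0.77 + 16.2²·0.81] + 713.707 = 638.792 + 713.707 = 1352.5.
Reliability = 1352.5 / 1440.64 = 0.939.

0.939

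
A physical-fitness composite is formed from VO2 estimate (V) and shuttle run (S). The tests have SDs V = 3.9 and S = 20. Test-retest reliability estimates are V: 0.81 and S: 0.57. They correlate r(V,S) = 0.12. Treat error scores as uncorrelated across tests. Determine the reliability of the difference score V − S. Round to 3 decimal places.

Var(V−S) = 3.9² + 20² − 2·3.9·20·0.12 = 415.21 − 18.72 = 396.49.
Because errors are independent across components, Cov(Tᵢ,Tⱼ) = Cov(Xᵢ,Xⱼ); the off-diagonal part of the true-score variance is the same as above.
True-score variance = [3.9²·0.81 + 20²·0.57] − 18.72 = 240.32 − 18.72 = 221.6.
Reliability = 221.6 / 396.49 = 0.559.

0.559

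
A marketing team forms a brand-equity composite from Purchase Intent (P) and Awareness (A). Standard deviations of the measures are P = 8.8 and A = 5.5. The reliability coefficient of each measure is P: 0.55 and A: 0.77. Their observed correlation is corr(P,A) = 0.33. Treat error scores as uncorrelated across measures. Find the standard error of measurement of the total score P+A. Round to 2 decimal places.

Var(total) = 107.69 + 31.944 = 139.634.
True-score variance = 65.8845 + 31.944 = 97.8285, so reliability = 0.7006.
Error variance = 139.634 − 97.8285 = 41.8055; SEM = √41.8055 = 6.47.

6.47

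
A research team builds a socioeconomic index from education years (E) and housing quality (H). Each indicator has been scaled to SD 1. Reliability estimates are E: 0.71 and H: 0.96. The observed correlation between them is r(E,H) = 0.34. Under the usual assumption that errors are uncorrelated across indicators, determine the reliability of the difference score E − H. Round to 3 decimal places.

0.750

Var(E−H) = 1 + 1 − 2·0.34 = 2 − 0.68 = 1.32.
Under uncorrelated errors the observed covariances equal the true-score covariances, so only the own-variance terms attenuate.
True-score variance = [0.71 + 0.96] − 0.68 = 1.67 − 0.68 = 0.99.
Reliability = 0.99 / 1.32 = 0.750.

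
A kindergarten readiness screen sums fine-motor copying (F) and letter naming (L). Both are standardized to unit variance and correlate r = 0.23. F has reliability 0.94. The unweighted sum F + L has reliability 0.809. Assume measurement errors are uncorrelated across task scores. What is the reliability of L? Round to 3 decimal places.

0.590

Var(F+L) = 2 + 2·0.23 = 2.460.
True-score variance = ρ_F + ρ_L + 2·0.23, so 0.809 = (0.94 + ρ_L + 0.46) / 2.460.
ρ_L = 0.809·2.460 − 0.94 − 0.46 = 0.590.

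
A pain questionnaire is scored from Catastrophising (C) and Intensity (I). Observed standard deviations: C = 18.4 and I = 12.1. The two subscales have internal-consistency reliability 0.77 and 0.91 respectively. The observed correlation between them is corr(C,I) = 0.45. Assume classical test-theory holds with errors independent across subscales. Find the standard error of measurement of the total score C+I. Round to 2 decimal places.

9.54

Var(total) = 484.97 + 200.376 = 685.346.
True-score variance = 393.924 + 200.376 = 594.3, so reliability = 0.8672.
Error variance = 685.346 − 594.3 = 91.0457; SEM = √91.0457 = 9.54.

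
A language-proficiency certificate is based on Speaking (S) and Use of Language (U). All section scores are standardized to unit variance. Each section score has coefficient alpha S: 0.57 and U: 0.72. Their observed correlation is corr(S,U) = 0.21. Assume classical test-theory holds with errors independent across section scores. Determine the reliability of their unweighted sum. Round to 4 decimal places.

0.7066

Var(S+U) = 2 + 2·[0.21] = 2 + 0.42 = 2.42.
Because errors are independent across components, Cov(Tᵢ,Tⱼ) = Cov(Xᵢ,Xⱼ); the off-diagonal part of the true-score variance is the same as above.
True-score variance = [0.57 + 0.72] + 0.42 = 1.29 + 0.42 = 1.71.
Reliability = 1.71 / 2.42 = 0.7066.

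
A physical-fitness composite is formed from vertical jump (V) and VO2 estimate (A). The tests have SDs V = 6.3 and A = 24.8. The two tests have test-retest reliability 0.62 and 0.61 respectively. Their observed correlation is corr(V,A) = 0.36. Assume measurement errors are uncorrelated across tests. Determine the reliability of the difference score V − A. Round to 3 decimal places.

Var(V−A) = 6.3² + 24.8² − 2·6.3·24.8·0.36 = 654.73 − 112.493 = 542.237.
Under uncorrelated errors the observed covariances equal the true-score covariances, so only the own-variance terms attenuate.
True-score variance = [6.3²·0.62 + 24.8²·0.61] − 112.493 = 399.782 − 112.493 = 287.289.
Reliability = 287.289 / 542.237 = 0.530.

0.530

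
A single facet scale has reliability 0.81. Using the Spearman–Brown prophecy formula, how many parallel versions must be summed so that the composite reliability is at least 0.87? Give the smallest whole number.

k ≥ ρ*(1−ρ₁)/(ρ₁(1−ρ*)) = 0.87·0.19 / (0.81·0.13) = 1.570.
Smallest integer k = 2.

2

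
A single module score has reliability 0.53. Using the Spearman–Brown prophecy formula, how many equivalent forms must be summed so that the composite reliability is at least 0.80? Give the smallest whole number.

4

k ≥ ρ*(1−ρ₁)/(ρ₁(1−ρ*)) = 0.80·0.47 / (0.53·0.20) = 3.547.
Smallest integer k = 4.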